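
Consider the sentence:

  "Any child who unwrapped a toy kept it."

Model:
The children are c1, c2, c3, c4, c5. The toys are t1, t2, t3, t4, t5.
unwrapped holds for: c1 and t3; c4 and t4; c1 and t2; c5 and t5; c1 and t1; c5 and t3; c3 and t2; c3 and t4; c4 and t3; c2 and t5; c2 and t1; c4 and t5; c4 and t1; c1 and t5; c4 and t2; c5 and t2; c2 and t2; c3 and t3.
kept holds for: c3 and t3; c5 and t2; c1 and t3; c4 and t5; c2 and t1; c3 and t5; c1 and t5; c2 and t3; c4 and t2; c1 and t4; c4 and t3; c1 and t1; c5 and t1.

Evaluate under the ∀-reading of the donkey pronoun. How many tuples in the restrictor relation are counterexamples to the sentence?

"it" takes "a toy" as antecedent — a donkey pronoun bound across the clause boundary.
Strong reading: for every (c,t) with unwrapped(c,t), kept(c,t).
Restrictor pairs: (c1,t1) ✓  (c1,t2) ✗  (c1,t3) ✓  (c1,t5) ✓  (c2,t1) ✓  (c2,t2) ✗  (c2,t5) ✗  (c3,t2) ✗  (c3,t3) ✓  (c3,t4) ✗  (c4,t1) ✗  (c4,t2) ✓  (c4,t3) ✓  (c4,t4) ✗  (c4,t5) ✓  (c5,t2) ✓  (c5,t3) ✗  (c5,t5) ✗
Counterexamples (restrictor pairs failing the scope): 9.

9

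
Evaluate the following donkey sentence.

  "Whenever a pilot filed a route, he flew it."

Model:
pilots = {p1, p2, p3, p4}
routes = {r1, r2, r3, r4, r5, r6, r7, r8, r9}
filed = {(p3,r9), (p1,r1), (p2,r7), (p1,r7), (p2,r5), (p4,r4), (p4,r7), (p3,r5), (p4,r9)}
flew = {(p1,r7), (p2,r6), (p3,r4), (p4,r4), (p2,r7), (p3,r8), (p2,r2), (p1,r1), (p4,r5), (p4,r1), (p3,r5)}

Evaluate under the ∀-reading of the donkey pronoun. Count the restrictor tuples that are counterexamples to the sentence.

4

"it" takes "a route" as antecedent — a donkey pronoun bound across the clause boundary.
Strong reading: for every (p,r) with filed(p,r), flew(p,r).
Restrictor pairs: (p1,r1) ✓  (p1,r7) ✓  (p2,r5) ✗  (p2,r7) ✓  (p3,r5) ✓  (p3,r9) ✗  (p4,r4) ✓  (p4,r7) ✗  (p4,r9) ✗
Counterexamples (restrictor pairs failing the scope): 4.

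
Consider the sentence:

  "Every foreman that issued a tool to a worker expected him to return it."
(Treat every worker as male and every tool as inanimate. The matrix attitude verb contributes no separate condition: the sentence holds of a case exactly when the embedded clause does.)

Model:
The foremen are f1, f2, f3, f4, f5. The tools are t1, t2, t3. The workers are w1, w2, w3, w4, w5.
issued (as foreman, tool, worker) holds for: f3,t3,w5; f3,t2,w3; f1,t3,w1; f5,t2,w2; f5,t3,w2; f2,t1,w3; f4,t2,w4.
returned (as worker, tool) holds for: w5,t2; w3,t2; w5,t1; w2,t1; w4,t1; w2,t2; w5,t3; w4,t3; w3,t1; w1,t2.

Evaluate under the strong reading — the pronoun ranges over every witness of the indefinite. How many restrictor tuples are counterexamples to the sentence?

"him" takes "a worker" as antecedent and "it" takes "a tool"; both are donkey pronouns co-varying with the restrictor.
Strong reading: for every (f,t,w) with issued(f,t,w), returned(w,t).
Restrictor triples: (f1,t3,w1)→returned(w1,t3) ✗  (f2,t1,w3)→returned(w3,t1) ✓  (f3,t2,w3)→returned(w3,t2) ✓  (f3,t3,w5)→returned(w5,t3) ✓  (f4,t2,w4)→returned(w4,t2) ✗  (f5,t2,w2)→returned(w2,t2) ✓  (f5,t3,w2)→returned(w2,t3) ✗
Counterexamples (restrictor triples failing the scope): 3.

3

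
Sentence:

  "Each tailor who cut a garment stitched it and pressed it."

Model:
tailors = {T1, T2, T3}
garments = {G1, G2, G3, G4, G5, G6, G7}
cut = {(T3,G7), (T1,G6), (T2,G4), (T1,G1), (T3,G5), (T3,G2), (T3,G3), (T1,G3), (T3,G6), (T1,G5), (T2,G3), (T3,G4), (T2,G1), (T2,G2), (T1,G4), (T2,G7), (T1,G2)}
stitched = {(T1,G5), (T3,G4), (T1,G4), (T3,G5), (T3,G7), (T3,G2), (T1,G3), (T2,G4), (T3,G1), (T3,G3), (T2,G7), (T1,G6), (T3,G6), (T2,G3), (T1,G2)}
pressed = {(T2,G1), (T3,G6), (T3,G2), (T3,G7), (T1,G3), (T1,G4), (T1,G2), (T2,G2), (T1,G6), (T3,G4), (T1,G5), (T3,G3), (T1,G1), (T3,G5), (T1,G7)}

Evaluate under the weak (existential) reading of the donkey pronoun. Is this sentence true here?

"it" takes "a garment" as antecedent — a donkey pronoun bound across the clause boundary.
Weak reading: every tailor t with some cut-garment has at least one cut-garment g such that stitched(t,g) ∧ pressed(t,g).
Per tailor: T1:✓  T2:✗  T3:✓
T2 has no witness among its cut-garments.

False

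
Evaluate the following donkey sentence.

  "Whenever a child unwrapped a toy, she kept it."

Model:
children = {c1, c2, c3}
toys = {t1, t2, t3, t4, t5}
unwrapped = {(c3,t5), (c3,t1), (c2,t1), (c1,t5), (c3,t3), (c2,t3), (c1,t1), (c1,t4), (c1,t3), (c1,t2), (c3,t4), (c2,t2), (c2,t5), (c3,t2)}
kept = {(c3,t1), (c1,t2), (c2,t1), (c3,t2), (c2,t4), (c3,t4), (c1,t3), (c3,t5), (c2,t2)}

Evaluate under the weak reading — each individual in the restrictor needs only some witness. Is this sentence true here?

"it" takes "a toy" as antecedent — a donkey pronoun bound across the clause boundary.
Weak reading: every child c with some unwrapped-toy has at least one unwrapped-toy t such that kept(c,t).
Per child: c1:✓  c2:✓  c3:✓
Every child in the restrictor has a witness.

True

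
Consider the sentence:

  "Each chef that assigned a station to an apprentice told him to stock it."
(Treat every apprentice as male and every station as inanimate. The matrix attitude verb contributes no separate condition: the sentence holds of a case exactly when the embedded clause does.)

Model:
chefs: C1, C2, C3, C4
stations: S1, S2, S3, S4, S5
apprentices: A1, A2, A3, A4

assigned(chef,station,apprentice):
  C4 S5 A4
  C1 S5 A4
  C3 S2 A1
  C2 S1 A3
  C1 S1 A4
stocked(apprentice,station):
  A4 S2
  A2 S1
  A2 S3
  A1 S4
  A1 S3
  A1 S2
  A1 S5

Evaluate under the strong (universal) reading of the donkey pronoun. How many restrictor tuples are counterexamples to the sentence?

4

"him" takes "an apprentice" as antecedent and "it" takes "a station"; both are donkey pronouns co-varying with the restrictor.
Strong reading: for every (c,s,a) with assigned(c,s,a), stocked(a,s).
Restrictor triples: (C1,S1,A4)→stocked(A4,S1) ✗  (C1,S5,A4)→stocked(A4,S5) ✗  (C2,S1,A3)→stocked(A3,S1) ✗  (C3,S2,A1)→stocked(A1,S2) ✓  (C4,S5,A4)→stocked(A4,S5) ✗
Counterexamples (restrictor triples failing the scope): 4.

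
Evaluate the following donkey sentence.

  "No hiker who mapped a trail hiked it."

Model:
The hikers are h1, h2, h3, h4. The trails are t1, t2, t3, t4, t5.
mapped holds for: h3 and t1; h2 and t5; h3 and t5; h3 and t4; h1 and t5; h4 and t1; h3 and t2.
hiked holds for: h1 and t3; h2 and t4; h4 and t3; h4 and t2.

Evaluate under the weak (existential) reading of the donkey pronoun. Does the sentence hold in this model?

True

"it" takes "a trail" as antecedent — a donkey pronoun bound across the clause boundary.
Truth condition: for no (h,t) with mapped(h,t) does hiked(h,t) hold.
Restrictor pairs — does the scope hold? (h1,t5):fails  (h2,t5):fails  (h3,t1):fails  (h3,t2):fails  (h3,t4):fails  (h3,t5):fails  (h4,t1):fails
Scope holds for no restrictor pair, so the sentence is true.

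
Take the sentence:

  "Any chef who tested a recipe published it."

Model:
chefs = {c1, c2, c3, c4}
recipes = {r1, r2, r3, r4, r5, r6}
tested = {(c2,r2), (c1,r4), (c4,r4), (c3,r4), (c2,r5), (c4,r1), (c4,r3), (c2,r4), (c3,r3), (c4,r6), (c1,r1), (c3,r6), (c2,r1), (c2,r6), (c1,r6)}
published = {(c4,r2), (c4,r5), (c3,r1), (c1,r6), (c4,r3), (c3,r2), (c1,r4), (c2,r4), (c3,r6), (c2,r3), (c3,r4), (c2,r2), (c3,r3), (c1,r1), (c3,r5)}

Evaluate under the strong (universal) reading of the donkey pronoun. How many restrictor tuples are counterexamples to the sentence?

"it" takes "a recipe" as antecedent — a donkey pronoun bound across the clause boundary.
Strong reading: for every (c,r) with tested(c,r), published(c,r).
Restrictor pairs: (c1,r1) ✓  (c1,r4) ✓  (c1,r6) ✓  (c2,r1) ✗  (c2,r2) ✓  (c2,r4) ✓  (c2,r5) ✗  (c2,r6) ✗  (c3,r3) ✓  (c3,r4) ✓  (c3,r6) ✓  (c4,r1) ✗  (c4,r3) ✓  (c4,r4) ✗  (c4,r6) ✗
Counterexamples (restrictor pairs failing the scope): 6.

6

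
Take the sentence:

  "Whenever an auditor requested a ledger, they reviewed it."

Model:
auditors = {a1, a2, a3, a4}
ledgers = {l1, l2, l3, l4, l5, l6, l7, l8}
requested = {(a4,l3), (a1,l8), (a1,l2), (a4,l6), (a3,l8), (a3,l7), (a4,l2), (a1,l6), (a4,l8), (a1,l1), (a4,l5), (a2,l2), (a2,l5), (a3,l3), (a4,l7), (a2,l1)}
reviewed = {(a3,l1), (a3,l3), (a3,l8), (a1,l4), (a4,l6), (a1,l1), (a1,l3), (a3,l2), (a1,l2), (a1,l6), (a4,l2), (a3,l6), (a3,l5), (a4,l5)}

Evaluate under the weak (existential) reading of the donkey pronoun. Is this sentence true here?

"it" takes "a ledger" as antecedent — a donkey pronoun bound across the clause boundary.
Weak reading: every auditor a with some requested-ledger has at least one requested-ledger l such that reviewed(a,l).
Per auditor: a1:✓  a2:✗  a3:✓  a4:✓
a2 has no witness among its requested-ledgers.

False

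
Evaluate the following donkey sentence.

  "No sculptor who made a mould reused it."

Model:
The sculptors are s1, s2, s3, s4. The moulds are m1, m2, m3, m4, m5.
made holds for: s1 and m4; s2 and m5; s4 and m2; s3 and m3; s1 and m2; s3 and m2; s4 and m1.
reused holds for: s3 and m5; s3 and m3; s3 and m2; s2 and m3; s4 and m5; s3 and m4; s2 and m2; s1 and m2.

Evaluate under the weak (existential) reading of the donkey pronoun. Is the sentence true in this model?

"it" takes "a mould" as antecedent — a donkey pronoun bound across the clause boundary.
Truth condition: for no (s,m) with made(s,m) does reused(s,m) hold.
Restrictor pairs — does the scope hold? (s1,m2):holds  (s1,m4):fails  (s2,m5):fails  (s3,m2):holds  (s3,m3):holds  (s4,m1):fails  (s4,m2):fails
Scope holds for 3 pair(s), so the sentence is false.

False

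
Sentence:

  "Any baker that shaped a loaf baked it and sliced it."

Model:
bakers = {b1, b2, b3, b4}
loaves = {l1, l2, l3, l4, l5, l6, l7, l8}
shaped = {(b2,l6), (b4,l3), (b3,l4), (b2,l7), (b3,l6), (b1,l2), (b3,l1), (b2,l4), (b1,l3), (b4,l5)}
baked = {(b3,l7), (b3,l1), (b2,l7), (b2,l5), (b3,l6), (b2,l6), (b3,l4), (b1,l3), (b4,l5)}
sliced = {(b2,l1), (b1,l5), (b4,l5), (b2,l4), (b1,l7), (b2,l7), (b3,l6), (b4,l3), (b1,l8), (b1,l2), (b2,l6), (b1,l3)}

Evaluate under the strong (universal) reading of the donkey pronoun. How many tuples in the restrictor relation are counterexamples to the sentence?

5

"it" takes "a loaf" as antecedent — a donkey pronoun bound across the clause boundary.
Strong reading: for every (b,l) with shaped(b,l), baked(b,l) ∧ sliced(b,l).
Restrictor pairs: (b1,l2) ✗  (b1,l3) ✓  (b2,l4) ✗  (b2,l6) ✓  (b2,l7) ✓  (b3,l1) ✗  (b3,l4) ✗  (b3,l6) ✓  (b4,l3) ✗  (b4,l5) ✓
Counterexamples (restrictor pairs failing the scope): 5.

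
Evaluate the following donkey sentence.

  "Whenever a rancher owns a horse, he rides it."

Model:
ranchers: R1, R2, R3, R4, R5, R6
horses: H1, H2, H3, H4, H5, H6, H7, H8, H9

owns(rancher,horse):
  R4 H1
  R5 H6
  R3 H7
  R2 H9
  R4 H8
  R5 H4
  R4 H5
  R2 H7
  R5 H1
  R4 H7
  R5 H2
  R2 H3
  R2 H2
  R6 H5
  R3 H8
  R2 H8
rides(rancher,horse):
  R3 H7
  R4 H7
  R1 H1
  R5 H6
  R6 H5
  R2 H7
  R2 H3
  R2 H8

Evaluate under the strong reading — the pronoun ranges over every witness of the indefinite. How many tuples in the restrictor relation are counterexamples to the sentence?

9

"it" takes "a horse" as antecedent — a donkey pronoun bound across the clause boundary.
Strong reading: for every (r,h) with owns(r,h), rides(r,h).
Restrictor pairs: (R2,H2) ✗  (R2,H3) ✓  (R2,H7) ✓  (R2,H8) ✓  (R2,H9) ✗  (R3,H7) ✓  (R3,H8) ✗  (R4,H1) ✗  (R4,H5) ✗  (R4,H7) ✓  (R4,H8) ✗  (R5,H1) ✗  (R5,H2) ✗  (R5,H4) ✗  (R5,H6) ✓  (R6,H5) ✓
Counterexamples (restrictor pairs failing the scope): 9.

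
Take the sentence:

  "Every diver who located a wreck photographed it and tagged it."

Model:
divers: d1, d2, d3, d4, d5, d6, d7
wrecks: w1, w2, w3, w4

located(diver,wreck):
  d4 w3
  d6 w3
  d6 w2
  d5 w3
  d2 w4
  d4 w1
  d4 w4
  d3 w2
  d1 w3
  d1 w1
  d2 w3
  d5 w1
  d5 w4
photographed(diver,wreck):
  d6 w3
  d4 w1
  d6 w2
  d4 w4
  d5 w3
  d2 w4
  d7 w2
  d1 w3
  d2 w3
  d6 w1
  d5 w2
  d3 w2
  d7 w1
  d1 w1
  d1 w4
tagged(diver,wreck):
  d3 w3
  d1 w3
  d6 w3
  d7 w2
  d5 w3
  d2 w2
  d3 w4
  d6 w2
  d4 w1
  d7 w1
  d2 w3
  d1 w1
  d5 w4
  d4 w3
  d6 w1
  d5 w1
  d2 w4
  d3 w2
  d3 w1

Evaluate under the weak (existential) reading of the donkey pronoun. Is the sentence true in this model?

"it" takes "a wreck" as antecedent — a donkey pronoun bound across the clause boundary.
Weak reading: every diver d with some located-wreck has at least one located-wreck w such that photographed(d,w) ∧ tagged(d,w).
Per diver: d1:✓  d2:✓  d3:✓  d4:✓  d5:✓  d6:✓
Every diver in the restrictor has a witness.

True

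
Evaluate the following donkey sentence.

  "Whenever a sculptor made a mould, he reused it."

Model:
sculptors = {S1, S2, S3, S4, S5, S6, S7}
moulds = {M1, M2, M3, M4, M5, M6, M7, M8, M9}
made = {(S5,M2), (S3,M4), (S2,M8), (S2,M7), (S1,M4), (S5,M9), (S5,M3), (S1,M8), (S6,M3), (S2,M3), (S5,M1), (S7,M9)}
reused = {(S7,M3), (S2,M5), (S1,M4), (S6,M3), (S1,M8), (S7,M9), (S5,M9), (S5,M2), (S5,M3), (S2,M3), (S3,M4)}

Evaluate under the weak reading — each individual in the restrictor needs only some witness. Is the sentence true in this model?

"it" takes "a mould" as antecedent — a donkey pronoun bound across the clause boundary.
Weak reading: every sculptor s with some made-mould has at least one made-mould m such that reused(s,m).
Per sculptor: S1:✓  S2:✓  S3:✓  S5:✓  S6:✓  S7:✓
Every sculptor in the restrictor has a witness.

True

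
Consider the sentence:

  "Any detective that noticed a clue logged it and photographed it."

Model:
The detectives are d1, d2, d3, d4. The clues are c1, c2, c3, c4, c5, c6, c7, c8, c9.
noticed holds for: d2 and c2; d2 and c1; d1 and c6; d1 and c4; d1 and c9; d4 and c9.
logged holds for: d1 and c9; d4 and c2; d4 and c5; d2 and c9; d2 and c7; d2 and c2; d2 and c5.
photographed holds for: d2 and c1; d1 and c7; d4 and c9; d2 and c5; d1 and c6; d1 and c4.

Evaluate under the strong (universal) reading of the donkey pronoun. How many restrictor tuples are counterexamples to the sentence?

6

"it" takes "a clue" as antecedent — a donkey pronoun bound across the clause boundary.
Strong reading: for every (d,c) with noticed(d,c), logged(d,c) ∧ photographed(d,c).
Restrictor pairs: (d1,c4) ✗  (d1,c6) ✗  (d1,c9) ✗  (d2,c1) ✗  (d2,c2) ✗  (d4,c9) ✗
Counterexamples (restrictor pairs failing the scope): 6.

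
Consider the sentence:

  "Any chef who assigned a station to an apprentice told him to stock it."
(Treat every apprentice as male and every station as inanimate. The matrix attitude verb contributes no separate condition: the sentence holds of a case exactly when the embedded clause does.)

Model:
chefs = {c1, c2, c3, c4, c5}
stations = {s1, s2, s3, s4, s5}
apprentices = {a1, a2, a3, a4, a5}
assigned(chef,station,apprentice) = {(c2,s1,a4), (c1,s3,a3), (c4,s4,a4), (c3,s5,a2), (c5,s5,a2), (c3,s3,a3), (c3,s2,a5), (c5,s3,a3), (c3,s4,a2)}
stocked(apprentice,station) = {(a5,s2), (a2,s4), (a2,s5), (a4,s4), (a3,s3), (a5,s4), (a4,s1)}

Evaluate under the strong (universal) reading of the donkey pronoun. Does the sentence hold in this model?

True

"him" takes "an apprentice" as antecedent and "it" takes "a station"; both are donkey pronouns co-varying with the restrictor.
Strong reading: for every (c,s,a) with assigned(c,s,a), stocked(a,s).
Restrictor triples: (c1,s3,a3)→stocked(a3,s3) ✓  (c2,s1,a4)→stocked(a4,s1) ✓  (c3,s2,a5)→stocked(a5,s2) ✓  (c3,s3,a3)→stocked(a3,s3) ✓  (c3,s4,a2)→stocked(a2,s4) ✓  (c3,s5,a2)→stocked(a2,s5) ✓  (c4,s4,a4)→stocked(a4,s4) ✓  (c5,s3,a3)→stocked(a3,s3) ✓  (c5,s5,a2)→stocked(a2,s5) ✓
Every restrictor triple satisfies the scope.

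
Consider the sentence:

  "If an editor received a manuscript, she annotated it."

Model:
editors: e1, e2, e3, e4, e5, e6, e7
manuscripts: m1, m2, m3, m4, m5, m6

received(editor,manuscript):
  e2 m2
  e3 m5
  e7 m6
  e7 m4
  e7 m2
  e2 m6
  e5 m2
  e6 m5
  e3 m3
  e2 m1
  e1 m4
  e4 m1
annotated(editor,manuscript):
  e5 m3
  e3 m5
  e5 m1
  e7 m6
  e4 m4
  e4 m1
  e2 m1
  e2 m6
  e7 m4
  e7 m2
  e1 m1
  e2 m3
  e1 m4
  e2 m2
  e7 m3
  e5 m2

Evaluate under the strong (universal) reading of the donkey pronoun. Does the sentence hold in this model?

False

"it" takes "a manuscript" as antecedent — a donkey pronoun bound across the clause boundary.
Strong reading: for every (e,m) with received(e,m), annotated(e,m).
Restrictor pairs: (e1,m4) ✓  (e2,m1) ✓  (e2,m2) ✓  (e2,m6) ✓  (e3,m3) ✗  (e3,m5) ✓  (e4,m1) ✓  (e5,m2) ✓  (e6,m5) ✗  (e7,m2) ✓  (e7,m4) ✓  (e7,m6) ✓
Counterexample: (e3,m3) is in received but fails the scope.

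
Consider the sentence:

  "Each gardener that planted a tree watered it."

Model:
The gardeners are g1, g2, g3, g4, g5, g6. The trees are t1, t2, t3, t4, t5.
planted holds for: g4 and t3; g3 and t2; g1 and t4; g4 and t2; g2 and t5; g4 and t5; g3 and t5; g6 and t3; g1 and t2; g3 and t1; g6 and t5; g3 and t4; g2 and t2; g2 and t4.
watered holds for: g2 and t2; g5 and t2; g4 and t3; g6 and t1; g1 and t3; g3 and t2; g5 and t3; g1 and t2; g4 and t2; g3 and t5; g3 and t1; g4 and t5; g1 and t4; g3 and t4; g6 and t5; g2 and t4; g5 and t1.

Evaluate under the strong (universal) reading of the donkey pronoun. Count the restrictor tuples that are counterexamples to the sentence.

2

"it" takes "a tree" as antecedent — a donkey pronoun bound across the clause boundary.
Strong reading: for every (g,t) with planted(g,t), watered(g,t).
Restrictor pairs: (g1,t2) ✓  (g1,t4) ✓  (g2,t2) ✓  (g2,t4) ✓  (g2,t5) ✗  (g3,t1) ✓  (g3,t2) ✓  (g3,t4) ✓  (g3,t5) ✓  (g4,t2) ✓  (g4,t3) ✓  (g4,t5) ✓  (g6,t3) ✗  (g6,t5) ✓
Counterexamples (restrictor pairs failing the scope): 2.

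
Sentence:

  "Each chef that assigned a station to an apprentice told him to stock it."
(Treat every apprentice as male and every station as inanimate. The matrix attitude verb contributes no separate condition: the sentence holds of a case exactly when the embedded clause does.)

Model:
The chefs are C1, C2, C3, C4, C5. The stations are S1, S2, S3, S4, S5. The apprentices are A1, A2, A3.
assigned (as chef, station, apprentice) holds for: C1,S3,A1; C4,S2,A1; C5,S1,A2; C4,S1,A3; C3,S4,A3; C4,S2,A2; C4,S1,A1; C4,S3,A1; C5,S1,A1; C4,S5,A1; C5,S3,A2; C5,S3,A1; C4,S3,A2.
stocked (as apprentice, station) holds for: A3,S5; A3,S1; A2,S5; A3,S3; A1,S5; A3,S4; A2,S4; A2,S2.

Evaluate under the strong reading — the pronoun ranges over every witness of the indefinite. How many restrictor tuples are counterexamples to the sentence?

"him" takes "an apprentice" as antecedent and "it" takes "a station"; both are donkey pronouns co-varying with the restrictor.
Strong reading: for every (c,s,a) with assigned(c,s,a), stocked(a,s).
Restrictor triples: (C1,S3,A1)→stocked(A1,S3) ✗  (C3,S4,A3)→stocked(A3,S4) ✓  (C4,S1,A1)→stocked(A1,S1) ✗  (C4,S1,A3)→stocked(A3,S1) ✓  (C4,S2,A1)→stocked(A1,S2) ✗  (C4,S2,A2)→stocked(A2,S2) ✓  (C4,S3,A1)→stocked(A1,S3) ✗  (C4,S3,A2)→stocked(A2,S3) ✗  (C4,S5,A1)→stocked(A1,S5) ✓  (C5,S1,A1)→stocked(A1,S1) ✗  (C5,S1,A2)→stocked(A2,S1) ✗  (C5,S3,A1)→stocked(A1,S3) ✗  (C5,S3,A2)→stocked(A2,S3) ✗
Counterexamples (restrictor triples failing the scope): 9.

9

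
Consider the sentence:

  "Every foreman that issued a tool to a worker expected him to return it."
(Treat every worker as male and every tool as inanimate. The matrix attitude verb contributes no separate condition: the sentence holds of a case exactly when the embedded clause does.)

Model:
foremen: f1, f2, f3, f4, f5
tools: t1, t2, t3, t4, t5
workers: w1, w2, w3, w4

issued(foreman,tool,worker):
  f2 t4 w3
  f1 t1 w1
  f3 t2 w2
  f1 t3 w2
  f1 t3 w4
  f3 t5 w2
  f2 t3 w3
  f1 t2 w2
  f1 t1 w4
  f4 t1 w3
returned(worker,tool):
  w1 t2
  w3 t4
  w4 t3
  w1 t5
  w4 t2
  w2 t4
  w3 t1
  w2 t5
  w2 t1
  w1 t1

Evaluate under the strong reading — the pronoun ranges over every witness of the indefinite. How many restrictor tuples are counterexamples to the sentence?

5

"him" takes "a worker" as antecedent and "it" takes "a tool"; both are donkey pronouns co-varying with the restrictor.
Strong reading: for every (f,t,w) with issued(f,t,w), returned(w,t).
Restrictor triples: (f1,t1,w1)→returned(w1,t1) ✓  (f1,t1,w4)→returned(w4,t1) ✗  (f1,t2,w2)→returned(w2,t2) ✗  (f1,t3,w2)→returned(w2,t3) ✗  (f1,t3,w4)→returned(w4,t3) ✓  (f2,t3,w3)→returned(w3,t3) ✗  (f2,t4,w3)→returned(w3,t4) ✓  (f3,t2,w2)→returned(w2,t2) ✗  (f3,t5,w2)→returned(w2,t5) ✓  (f4,t1,w3)→returned(w3,t1) ✓
Counterexamples (restrictor triples failing the scope): 5.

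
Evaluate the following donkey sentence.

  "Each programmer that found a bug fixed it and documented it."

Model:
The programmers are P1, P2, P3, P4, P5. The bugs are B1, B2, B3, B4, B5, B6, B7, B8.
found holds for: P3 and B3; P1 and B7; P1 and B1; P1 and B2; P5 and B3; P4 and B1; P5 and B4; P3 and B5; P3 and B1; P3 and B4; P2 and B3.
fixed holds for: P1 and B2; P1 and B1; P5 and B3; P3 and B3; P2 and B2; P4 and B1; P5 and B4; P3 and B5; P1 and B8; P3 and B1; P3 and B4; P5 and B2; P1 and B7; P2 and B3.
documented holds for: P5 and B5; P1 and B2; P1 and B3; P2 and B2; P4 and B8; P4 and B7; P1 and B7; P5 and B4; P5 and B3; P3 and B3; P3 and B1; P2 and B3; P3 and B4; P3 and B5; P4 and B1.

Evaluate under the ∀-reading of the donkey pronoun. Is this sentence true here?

False

"it" takes "a bug" as antecedent — a donkey pronoun bound across the clause boundary.
Strong reading: for every (p,b) with found(p,b), fixed(p,b) ∧ documented(p,b).
Restrictor pairs: (P1,B1) ✗  (P1,B2) ✓  (P1,B7) ✓  (P2,B3) ✓  (P3,B1) ✓  (P3,B3) ✓  (P3,B4) ✓  (P3,B5) ✓  (P4,B1) ✓  (P5,B3) ✓  (P5,B4) ✓
Counterexample: (P1,B1) is in found but fails the scope.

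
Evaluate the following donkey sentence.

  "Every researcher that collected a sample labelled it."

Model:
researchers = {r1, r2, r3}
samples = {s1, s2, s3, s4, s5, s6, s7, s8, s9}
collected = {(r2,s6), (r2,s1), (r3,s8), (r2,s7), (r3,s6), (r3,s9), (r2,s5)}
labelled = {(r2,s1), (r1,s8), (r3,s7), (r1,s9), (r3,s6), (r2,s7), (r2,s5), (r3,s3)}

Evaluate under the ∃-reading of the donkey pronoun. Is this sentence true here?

True

"it" takes "a sample" as antecedent — a donkey pronoun bound across the clause boundary.
Weak reading: every researcher r with some collected-sample has at least one collected-sample s such that labelled(r,s).
Per researcher: r2:✓  r3:✓
Every researcher in the restrictor has a witness.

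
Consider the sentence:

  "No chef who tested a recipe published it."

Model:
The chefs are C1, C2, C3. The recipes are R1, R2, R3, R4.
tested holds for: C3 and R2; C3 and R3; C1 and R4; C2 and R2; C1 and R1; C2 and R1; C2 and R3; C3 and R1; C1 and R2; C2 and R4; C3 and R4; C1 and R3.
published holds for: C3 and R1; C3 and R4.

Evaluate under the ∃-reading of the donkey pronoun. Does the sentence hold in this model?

False

"it" takes "a recipe" as antecedent — a donkey pronoun bound across the clause boundary.
Truth condition: for no (c,r) with tested(c,r) does published(c,r) hold.
Restrictor pairs — does the scope hold? (C1,R1):fails  (C1,R2):fails  (C1,R3):fails  (C1,R4):fails  (C2,R1):fails  (C2,R2):fails  (C2,R3):fails  (C2,R4):fails  (C3,R1):holds  (C3,R2):fails  (C3,R3):fails  (C3,R4):holds
Scope holds for 2 pair(s), so the sentence is false.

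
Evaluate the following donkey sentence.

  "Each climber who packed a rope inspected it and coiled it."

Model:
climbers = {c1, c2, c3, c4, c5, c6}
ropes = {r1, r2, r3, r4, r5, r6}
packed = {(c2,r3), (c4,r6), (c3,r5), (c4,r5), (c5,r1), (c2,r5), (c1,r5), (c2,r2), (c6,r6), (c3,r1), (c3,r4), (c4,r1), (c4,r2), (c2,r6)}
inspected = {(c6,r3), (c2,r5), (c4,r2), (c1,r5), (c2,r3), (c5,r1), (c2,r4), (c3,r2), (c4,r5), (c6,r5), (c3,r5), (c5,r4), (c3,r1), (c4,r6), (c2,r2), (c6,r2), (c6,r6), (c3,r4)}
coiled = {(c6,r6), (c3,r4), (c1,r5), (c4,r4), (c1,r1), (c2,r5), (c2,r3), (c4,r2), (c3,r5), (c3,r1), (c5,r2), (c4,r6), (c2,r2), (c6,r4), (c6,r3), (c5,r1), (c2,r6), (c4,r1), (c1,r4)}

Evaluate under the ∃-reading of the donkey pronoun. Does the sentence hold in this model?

True

"it" takes "a rope" as antecedent — a donkey pronoun bound across the clause boundary.
Weak reading: every climber c with some packed-rope has at least one packed-rope r such that inspected(c,r) ∧ coiled(c,r).
Per climber: c1:✓  c2:✓  c3:✓  c4:✓  c5:✓  c6:✓
Every climber in the restrictor has a witness.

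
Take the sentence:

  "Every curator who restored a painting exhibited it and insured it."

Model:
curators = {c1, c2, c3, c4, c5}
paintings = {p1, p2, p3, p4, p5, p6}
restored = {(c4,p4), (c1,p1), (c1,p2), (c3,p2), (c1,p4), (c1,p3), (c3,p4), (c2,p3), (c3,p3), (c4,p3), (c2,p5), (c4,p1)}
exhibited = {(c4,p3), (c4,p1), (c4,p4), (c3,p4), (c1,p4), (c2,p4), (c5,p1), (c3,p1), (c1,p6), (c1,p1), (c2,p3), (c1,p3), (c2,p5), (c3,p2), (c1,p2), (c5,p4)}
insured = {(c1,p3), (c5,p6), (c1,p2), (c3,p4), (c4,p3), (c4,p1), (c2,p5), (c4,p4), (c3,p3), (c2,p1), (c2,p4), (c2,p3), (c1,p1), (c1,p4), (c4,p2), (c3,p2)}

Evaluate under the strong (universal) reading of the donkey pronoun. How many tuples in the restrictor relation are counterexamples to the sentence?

"it" takes "a painting" as antecedent — a donkey pronoun bound across the clause boundary.
Strong reading: for every (c,p) with restored(c,p), exhibited(c,p) ∧ insured(c,p).
Restrictor pairs: (c1,p1) ✓  (c1,p2) ✓  (c1,p3) ✓  (c1,p4) ✓  (c2,p3) ✓  (c2,p5) ✓  (c3,p2) ✓  (c3,p3) ✗  (c3,p4) ✓  (c4,p1) ✓  (c4,p3) ✓  (c4,p4) ✓
Counterexamples (restrictor pairs failing the scope): 1.

1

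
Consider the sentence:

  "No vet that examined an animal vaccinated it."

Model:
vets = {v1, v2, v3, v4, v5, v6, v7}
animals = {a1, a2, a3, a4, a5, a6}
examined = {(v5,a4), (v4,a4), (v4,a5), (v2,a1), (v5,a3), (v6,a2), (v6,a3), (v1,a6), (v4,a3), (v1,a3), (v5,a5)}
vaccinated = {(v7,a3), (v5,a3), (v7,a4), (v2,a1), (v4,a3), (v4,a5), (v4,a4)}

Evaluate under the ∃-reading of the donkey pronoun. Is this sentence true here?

"it" takes "an animal" as antecedent — a donkey pronoun bound across the clause boundary.
Truth condition: for no (v,a) with examined(v,a) does vaccinated(v,a) hold.
Restrictor pairs — does the scope hold? (v1,a3):fails  (v1,a6):fails  (v2,a1):holds  (v4,a3):holds  (v4,a4):holds  (v4,a5):holds  (v5,a3):holds  (v5,a4):fails  (v5,a5):fails  (v6,a2):fails  (v6,a3):fails
Scope holds for 5 pair(s), so the sentence is false.

False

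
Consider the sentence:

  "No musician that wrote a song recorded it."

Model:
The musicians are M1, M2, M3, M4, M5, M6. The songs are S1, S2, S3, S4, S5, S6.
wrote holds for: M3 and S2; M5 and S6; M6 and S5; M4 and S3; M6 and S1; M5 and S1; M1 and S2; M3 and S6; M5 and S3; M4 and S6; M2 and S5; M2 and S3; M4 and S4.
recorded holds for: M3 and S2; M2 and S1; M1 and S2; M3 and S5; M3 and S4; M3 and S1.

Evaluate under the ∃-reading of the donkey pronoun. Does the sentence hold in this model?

False

"it" takes "a song" as antecedent — a donkey pronoun bound across the clause boundary.
Truth condition: for no (m,s) with wrote(m,s) does recorded(m,s) hold.
Restrictor pairs — does the scope hold? (M1,S2):holds  (M2,S3):fails  (M2,S5):fails  (M3,S2):holds  (M3,S6):fails  (M4,S3):fails  (M4,S4):fails  (M4,S6):fails  (M5,S1):fails  (M5,S3):fails  (M5,S6):fails  (M6,S1):fails  (M6,S5):fails
Scope holds for 2 pair(s), so the sentence is false.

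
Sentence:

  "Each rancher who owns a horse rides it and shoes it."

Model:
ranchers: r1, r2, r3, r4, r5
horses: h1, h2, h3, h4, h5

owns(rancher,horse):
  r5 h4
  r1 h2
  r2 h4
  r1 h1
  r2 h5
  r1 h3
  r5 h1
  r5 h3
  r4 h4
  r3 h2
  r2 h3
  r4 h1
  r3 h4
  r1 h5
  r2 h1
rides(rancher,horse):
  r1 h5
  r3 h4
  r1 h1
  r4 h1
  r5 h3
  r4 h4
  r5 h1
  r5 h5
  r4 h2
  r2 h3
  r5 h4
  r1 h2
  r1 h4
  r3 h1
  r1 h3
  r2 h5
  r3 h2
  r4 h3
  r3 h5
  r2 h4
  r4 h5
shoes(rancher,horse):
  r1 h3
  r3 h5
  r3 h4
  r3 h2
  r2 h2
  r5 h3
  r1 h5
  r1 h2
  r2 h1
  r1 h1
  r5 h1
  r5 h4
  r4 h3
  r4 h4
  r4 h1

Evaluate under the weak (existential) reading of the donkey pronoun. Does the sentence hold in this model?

False

"it" takes "a horse" as antecedent — a donkey pronoun bound across the clause boundary.
Weak reading: every rancher r with some owns-horse has at least one owns-horse h such that rides(r,h) ∧ shoes(r,h).
Per rancher: r1:✓  r2:✗  r3:✓  r4:✓  r5:✓
r2 has no witness among its owns-horses.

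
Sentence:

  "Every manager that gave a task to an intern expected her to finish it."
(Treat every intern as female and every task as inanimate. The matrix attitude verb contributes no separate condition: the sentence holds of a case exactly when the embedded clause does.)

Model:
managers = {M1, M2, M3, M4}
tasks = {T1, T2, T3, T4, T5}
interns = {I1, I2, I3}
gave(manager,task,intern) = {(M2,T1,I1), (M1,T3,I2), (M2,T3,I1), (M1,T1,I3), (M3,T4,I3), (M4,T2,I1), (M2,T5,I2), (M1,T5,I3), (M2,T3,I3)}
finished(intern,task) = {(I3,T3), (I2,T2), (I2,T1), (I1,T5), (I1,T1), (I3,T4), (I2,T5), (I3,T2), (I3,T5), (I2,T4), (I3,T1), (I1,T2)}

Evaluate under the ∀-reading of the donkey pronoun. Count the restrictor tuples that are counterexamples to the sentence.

2

"her" takes "an intern" as antecedent and "it" takes "a task"; both are donkey pronouns co-varying with the restrictor.
Strong reading: for every (m,t,i) with gave(m,t,i), finished(i,t).
Restrictor triples: (M1,T1,I3)→finished(I3,T1) ✓  (M1,T3,I2)→finished(I2,T3) ✗  (M1,T5,I3)→finished(I3,T5) ✓  (M2,T1,I1)→finished(I1,T1) ✓  (M2,T3,I1)→finished(I1,T3) ✗  (M2,T3,I3)→finished(I3,T3) ✓  (M2,T5,I2)→finished(I2,T5) ✓  (M3,T4,I3)→finished(I3,T4) ✓  (M4,T2,I1)→finished(I1,T2) ✓
Counterexamples (restrictor triples failing the scope): 2.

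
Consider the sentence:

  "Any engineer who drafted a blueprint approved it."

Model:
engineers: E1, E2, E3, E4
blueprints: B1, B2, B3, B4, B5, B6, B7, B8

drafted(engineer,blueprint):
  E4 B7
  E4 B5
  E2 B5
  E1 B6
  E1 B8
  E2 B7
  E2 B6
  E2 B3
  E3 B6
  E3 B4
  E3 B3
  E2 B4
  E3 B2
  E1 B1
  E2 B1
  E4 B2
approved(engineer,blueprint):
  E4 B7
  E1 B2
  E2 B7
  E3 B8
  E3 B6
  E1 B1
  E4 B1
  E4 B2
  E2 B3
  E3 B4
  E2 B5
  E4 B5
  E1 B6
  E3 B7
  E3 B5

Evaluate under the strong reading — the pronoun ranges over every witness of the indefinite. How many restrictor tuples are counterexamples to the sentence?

6

"it" takes "a blueprint" as antecedent — a donkey pronoun bound across the clause boundary.
Strong reading: for every (e,b) with drafted(e,b), approved(e,b).
Restrictor pairs: (E1,B1) ✓  (E1,B6) ✓  (E1,B8) ✗  (E2,B1) ✗  (E2,B3) ✓  (E2,B4) ✗  (E2,B5) ✓  (E2,B6) ✗  (E2,B7) ✓  (E3,B2) ✗  (E3,B3) ✗  (E3,B4) ✓  (E3,B6) ✓  (E4,B2) ✓  (E4,B5) ✓  (E4,B7) ✓
Counterexamples (restrictor pairs failing the scope): 6.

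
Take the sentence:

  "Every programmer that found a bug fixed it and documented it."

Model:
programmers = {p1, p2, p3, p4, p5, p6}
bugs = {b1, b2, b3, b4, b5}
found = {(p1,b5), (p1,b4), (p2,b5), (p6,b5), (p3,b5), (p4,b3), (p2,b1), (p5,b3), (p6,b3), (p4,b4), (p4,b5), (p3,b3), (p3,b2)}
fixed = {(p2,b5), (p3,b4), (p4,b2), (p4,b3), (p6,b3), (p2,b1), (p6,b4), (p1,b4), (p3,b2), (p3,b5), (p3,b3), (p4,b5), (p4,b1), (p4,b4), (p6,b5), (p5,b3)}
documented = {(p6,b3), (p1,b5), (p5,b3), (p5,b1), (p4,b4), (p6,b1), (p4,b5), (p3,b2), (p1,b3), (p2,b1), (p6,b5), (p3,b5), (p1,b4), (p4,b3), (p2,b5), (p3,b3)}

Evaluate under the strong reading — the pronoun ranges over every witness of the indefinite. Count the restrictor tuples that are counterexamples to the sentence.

"it" takes "a bug" as antecedent — a donkey pronoun bound across the clause boundary.
Strong reading: for every (p,b) with found(p,b), fixed(p,b) ∧ documented(p,b).
Restrictor pairs: (p1,b4) ✓  (p1,b5) ✗  (p2,b1) ✓  (p2,b5) ✓  (p3,b2) ✓  (p3,b3) ✓  (p3,b5) ✓  (p4,b3) ✓  (p4,b4) ✓  (p4,b5) ✓  (p5,b3) ✓  (p6,b3) ✓  (p6,b5) ✓
Counterexamples (restrictor pairs failing the scope): 1.

1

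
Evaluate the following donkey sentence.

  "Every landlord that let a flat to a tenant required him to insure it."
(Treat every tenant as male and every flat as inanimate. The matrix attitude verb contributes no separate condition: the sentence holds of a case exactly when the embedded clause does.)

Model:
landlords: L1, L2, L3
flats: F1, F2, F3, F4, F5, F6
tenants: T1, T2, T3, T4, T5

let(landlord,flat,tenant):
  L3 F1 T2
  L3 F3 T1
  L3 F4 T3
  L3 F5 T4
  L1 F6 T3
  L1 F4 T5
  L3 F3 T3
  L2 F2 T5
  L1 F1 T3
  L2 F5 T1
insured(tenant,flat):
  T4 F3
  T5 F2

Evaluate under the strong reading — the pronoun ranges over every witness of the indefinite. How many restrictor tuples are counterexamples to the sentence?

9

"him" takes "a tenant" as antecedent and "it" takes "a flat"; both are donkey pronouns co-varying with the restrictor.
Strong reading: for every (l,f,t) with let(l,f,t), insured(t,f).
Restrictor triples: (L1,F1,T3)→insured(T3,F1) ✗  (L1,F4,T5)→insured(T5,F4) ✗  (L1,F6,T3)→insured(T3,F6) ✗  (L2,F2,T5)→insured(T5,F2) ✓  (L2,F5,T1)→insured(T1,F5) ✗  (L3,F1,T2)→insured(T2,F1) ✗  (L3,F3,T1)→insured(T1,F3) ✗  (L3,F3,T3)→insured(T3,F3) ✗  (L3,F4,T3)→insured(T3,F4) ✗  (L3,F5,T4)→insured(T4,F5) ✗
Counterexamples (restrictor triples failing the scope): 9.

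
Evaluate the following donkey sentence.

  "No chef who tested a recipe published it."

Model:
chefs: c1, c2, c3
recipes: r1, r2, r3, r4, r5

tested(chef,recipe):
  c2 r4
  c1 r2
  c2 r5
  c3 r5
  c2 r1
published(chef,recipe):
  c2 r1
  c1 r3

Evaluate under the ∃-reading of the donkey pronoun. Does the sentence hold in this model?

False

"it" takes "a recipe" as antecedent — a donkey pronoun bound across the clause boundary.
Truth condition: for no (c,r) with tested(c,r) does published(c,r) hold.
Restrictor pairs — does the scope hold? (c1,r2):fails  (c2,r1):holds  (c2,r4):fails  (c2,r5):fails  (c3,r5):fails
Scope holds for 1 pair(s), so the sentence is false.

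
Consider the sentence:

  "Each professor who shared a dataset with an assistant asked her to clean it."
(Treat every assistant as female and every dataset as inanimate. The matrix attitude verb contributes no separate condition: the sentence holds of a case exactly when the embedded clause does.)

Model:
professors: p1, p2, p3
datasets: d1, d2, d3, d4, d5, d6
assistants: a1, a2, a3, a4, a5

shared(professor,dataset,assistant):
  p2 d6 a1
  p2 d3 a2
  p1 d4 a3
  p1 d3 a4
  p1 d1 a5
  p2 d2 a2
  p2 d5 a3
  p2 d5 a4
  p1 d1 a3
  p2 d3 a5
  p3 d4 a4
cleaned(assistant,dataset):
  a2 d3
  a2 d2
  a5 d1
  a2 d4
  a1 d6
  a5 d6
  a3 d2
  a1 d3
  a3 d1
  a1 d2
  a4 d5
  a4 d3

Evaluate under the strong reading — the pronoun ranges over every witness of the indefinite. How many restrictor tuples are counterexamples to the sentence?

4

"her" takes "an assistant" as antecedent and "it" takes "a dataset"; both are donkey pronouns co-varying with the restrictor.
Strong reading: for every (p,d,a) with shared(p,d,a), cleaned(a,d).
Restrictor triples: (p1,d1,a3)→cleaned(a3,d1) ✓  (p1,d1,a5)→cleaned(a5,d1) ✓  (p1,d3,a4)→cleaned(a4,d3) ✓  (p1,d4,a3)→cleaned(a3,d4) ✗  (p2,d2,a2)→cleaned(a2,d2) ✓  (p2,d3,a2)→cleaned(a2,d3) ✓  (p2,d3,a5)→cleaned(a5,d3) ✗  (p2,d5,a3)→cleaned(a3,d5) ✗  (p2,d5,a4)→cleaned(a4,d5) ✓  (p2,d6,a1)→cleaned(a1,d6) ✓  (p3,d4,a4)→cleaned(a4,d4) ✗
Counterexamples (restrictor triples failing the scope): 4.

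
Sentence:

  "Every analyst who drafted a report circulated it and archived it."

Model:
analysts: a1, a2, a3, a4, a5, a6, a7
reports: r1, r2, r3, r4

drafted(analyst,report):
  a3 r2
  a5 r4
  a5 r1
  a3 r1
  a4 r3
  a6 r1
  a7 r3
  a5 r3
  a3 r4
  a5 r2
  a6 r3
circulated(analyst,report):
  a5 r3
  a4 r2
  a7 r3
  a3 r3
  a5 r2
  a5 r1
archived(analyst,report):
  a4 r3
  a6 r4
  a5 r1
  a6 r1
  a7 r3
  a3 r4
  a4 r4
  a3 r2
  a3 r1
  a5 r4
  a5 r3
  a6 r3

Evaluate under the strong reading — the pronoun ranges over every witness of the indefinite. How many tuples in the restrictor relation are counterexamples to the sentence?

8

"it" takes "a report" as antecedent — a donkey pronoun bound across the clause boundary.
Strong reading: for every (a,r) with drafted(a,r), circulated(a,r) ∧ archived(a,r).
Restrictor pairs: (a3,r1) ✗  (a3,r2) ✗  (a3,r4) ✗  (a4,r3) ✗  (a5,r1) ✓  (a5,r2) ✗  (a5,r3) ✓  (a5,r4) ✗  (a6,r1) ✗  (a6,r3) ✗  (a7,r3) ✓
Counterexamples (restrictor pairs failing the scope): 8.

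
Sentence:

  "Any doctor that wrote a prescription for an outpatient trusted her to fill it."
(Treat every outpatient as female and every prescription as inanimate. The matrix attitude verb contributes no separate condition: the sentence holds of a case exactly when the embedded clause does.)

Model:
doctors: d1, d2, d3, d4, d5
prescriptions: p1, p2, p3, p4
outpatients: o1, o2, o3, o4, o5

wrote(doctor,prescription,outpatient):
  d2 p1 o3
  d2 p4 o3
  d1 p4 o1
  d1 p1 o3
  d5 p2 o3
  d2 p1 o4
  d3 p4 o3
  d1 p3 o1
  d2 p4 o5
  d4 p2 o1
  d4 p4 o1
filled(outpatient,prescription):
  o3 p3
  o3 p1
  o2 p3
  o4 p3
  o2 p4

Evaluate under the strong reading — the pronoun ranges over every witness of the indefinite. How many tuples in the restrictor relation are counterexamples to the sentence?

9

"her" takes "an outpatient" as antecedent and "it" takes "a prescription"; both are donkey pronouns co-varying with the restrictor.
Strong reading: for every (d,p,o) with wrote(d,p,o), filled(o,p).
Restrictor triples: (d1,p1,o3)→filled(o3,p1) ✓  (d1,p3,o1)→filled(o1,p3) ✗  (d1,p4,o1)→filled(o1,p4) ✗  (d2,p1,o3)→filled(o3,p1) ✓  (d2,p1,o4)→filled(o4,p1) ✗  (d2,p4,o3)→filled(o3,p4) ✗  (d2,p4,o5)→filled(o5,p4) ✗  (d3,p4,o3)→filled(o3,p4) ✗  (d4,p2,o1)→filled(o1,p2) ✗  (d4,p4,o1)→filled(o1,p4) ✗  (d5,p2,o3)→filled(o3,p2) ✗
Counterexamples (restrictor triples failing the scope): 9.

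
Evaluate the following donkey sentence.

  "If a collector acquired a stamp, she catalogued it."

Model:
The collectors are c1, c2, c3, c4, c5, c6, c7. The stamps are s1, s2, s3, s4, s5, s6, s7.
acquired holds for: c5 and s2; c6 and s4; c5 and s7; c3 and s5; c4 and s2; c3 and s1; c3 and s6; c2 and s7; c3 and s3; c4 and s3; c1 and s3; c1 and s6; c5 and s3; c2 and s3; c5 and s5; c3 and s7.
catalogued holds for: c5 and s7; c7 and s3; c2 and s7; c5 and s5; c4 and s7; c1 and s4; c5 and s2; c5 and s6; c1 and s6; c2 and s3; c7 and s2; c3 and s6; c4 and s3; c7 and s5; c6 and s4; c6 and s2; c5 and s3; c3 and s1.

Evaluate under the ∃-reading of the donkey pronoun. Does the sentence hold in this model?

True

"it" takes "a stamp" as antecedent — a donkey pronoun bound across the clause boundary.
Weak reading: every collector c with some acquired-stamp has at least one acquired-stamp s such that catalogued(c,s).
Per collector: c1:✓  c2:✓  c3:✓  c4:✓  c5:✓  c6:✓
Every collector in the restrictor has a witness.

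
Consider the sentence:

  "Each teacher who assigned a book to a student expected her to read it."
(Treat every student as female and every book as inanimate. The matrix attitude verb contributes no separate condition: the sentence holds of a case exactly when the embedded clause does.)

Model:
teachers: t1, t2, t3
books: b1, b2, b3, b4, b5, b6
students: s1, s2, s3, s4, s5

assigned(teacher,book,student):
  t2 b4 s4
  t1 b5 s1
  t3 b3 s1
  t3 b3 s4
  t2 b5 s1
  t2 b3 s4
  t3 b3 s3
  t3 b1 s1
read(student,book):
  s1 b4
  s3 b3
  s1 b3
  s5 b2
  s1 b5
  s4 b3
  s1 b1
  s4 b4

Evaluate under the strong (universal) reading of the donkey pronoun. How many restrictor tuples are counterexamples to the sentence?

"her" takes "a student" as antecedent and "it" takes "a book"; both are donkey pronouns co-varying with the restrictor.
Strong reading: for every (t,b,s) with assigned(t,b,s), read(s,b).
Restrictor triples: (t1,b5,s1)→read(s1,b5) ✓  (t2,b3,s4)→read(s4,b3) ✓  (t2,b4,s4)→read(s4,b4) ✓  (t2,b5,s1)→read(s1,b5) ✓  (t3,b1,s1)→read(s1,b1) ✓  (t3,b3,s1)→read(s1,b3) ✓  (t3,b3,s3)→read(s3,b3) ✓  (t3,b3,s4)→read(s4,b3) ✓
Counterexamples (restrictor triples failing the scope): 0.

0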